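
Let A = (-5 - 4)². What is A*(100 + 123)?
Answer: 18063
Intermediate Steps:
A = 81 (A = (-9)² = 81)
A*(100 + 123) = 81*(100 + 123) = 81*223 = 18063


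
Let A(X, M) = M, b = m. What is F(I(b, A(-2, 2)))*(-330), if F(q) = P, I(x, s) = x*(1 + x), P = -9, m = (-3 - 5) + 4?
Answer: 2970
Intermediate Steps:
m = -4 (m = -8 + 4 = -4)
b = -4
F(q) = -9
F(I(b, A(-2, 2)))*(-330) = -9*(-330) = 2970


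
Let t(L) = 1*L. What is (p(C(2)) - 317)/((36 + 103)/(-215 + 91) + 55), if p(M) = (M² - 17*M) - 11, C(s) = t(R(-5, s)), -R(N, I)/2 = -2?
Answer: -47120/6681 ≈ -7.0528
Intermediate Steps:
R(N, I) = 4 (R(N, I) = -2*(-2) = 4)
t(L) = L
C(s) = 4
p(M) = -11 + M² - 17*M
(p(C(2)) - 317)/((36 + 103)/(-215 + 91) + 55) = ((-11 + 4² - 17*4) - 317)/((36 + 103)/(-215 + 91) + 55) = ((-11 + 16 - 68) - 317)/(139/(-124) + 55) = (-63 - 317)/(139*(-1/124) + 55) = -380/(-139/124 + 55) = -380/6681/124 = -380*124/6681 = -47120/6681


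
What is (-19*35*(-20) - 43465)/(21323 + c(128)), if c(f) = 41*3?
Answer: -30165/21446 ≈ -1.4066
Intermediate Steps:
c(f) = 123
(-19*35*(-20) - 43465)/(21323 + c(128)) = (-19*35*(-20) - 43465)/(21323 + 123) = (-665*(-20) - 43465)/21446 = (13300 - 43465)*(1/21446) = -30165*1/21446 = -30165/21446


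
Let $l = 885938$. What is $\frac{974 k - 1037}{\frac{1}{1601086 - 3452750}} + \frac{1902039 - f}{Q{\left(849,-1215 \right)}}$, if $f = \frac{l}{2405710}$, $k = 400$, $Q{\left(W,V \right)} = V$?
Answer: $- \frac{1051509457918740090776}{1461468825} \approx -7.1949 \cdot 10^{11}$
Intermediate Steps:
$f = \frac{442969}{1202855}$ ($f = \frac{885938}{2405710} = 885938 \cdot \frac{1}{2405710} = \frac{442969}{1202855} \approx 0.36826$)
$\frac{974 k - 1037}{\frac{1}{1601086 - 3452750}} + \frac{1902039 - f}{Q{\left(849,-1215 \right)}} = \frac{974 \cdot 400 - 1037}{\frac{1}{1601086 - 3452750}} + \frac{1902039 - \frac{442969}{1202855}}{-1215} = \frac{389600 - 1037}{\frac{1}{-1851664}} + \left(1902039 - \frac{442969}{1202855}\right) \left(- \frac{1}{1215}\right) = \frac{388563}{- \frac{1}{1851664}} + \frac{2287876678376}{1202855} \left(- \frac{1}{1215}\right) = 388563 \left(-1851664\right) - \frac{2287876678376}{1461468825} = -719488118832 - \frac{2287876678376}{1461468825} = - \frac{1051509457918740090776}{1461468825}$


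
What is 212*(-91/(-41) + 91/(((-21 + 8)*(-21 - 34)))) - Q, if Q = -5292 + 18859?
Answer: -29471681/2255 ≈ -13069.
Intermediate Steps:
Q = 13567
212*(-91/(-41) + 91/(((-21 + 8)*(-21 - 34)))) - Q = 212*(-91/(-41) + 91/(((-21 + 8)*(-21 - 34)))) - 1*13567 = 212*(-91*(-1/41) + 91/((-13*(-55)))) - 13567 = 212*(91/41 + 91/715) - 13567 = 212*(91/41 + 91*(1/715)) - 13567 = 212*(91/41 + 7/55) - 13567 = 212*(5292/2255) - 13567 = 1121904/2255 - 13567 = -29471681/2255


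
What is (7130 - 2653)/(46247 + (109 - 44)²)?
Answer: 4477/50472 ≈ 0.088703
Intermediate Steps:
(7130 - 2653)/(46247 + (109 - 44)²) = 4477/(46247 + 65²) = 4477/(46247 + 4225) = 4477/50472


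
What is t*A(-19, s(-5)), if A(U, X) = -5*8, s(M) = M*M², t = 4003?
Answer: -160120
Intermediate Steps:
s(M) = M³
A(U, X) = -40
t*A(-19, s(-5)) = 4003*(-40) = -160120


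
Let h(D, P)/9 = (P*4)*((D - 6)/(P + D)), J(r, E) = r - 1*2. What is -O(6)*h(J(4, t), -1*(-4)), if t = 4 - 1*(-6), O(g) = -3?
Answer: -288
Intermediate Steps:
t = 10 (t = 4 + 6 = 10)
J(r, E) = -2 + r (J(r, E) = r - 2 = -2 + r)
h(D, P) = 36*P*(-6 + D)/(D + P) (h(D, P) = 9*((P*4)*((D - 6)/(P + D))) = 9*((4*P)*((-6 + D)/(D + P))) = 9*(4*P*(-6 + D)/(D + P)) = 36*P*(-6 + D)/(D + P))
-O(6)*h(J(4, t), -1*(-4)) = -(-3)*36*(-1*(-4))*(-6 + (-2 + 4))/((-2 + 4) - 1*(-4)) = -(-3)*36*4*(-6 + 2)/(2 + 4) = -(-3)*36*4*(-4)/6 = -(-3)*36*4*(⅙)*(-4) = -(-3)*(-96) = -1*288 = -288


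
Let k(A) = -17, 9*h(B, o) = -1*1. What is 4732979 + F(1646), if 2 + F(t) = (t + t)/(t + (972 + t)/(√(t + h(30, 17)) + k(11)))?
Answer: 40636298916496135/8585776361 - 6463842*√14813/8585776361 ≈ 4.7330e+6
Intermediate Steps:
h(B, o) = -⅑ (h(B, o) = (-1*1)/9 = (⅑)*(-1) = -⅑)
F(t) = -2 + 2*t/(t + (972 + t)/(-17 + √(-⅑ + t))) (F(t) = -2 + (t + t)/(t + (972 + t)/(√(t - ⅑) - 17)) = -2 + (2*t)/(t + (972 + t)/(√(-⅑ + t) - 17)) = -2 + (2*t)/(t + (972 + t)/(-17 + √(-⅑ + t))) = -2 + 2*t/(t + (972 + t)/(-17 + √(-⅑ + t))))
4732979 + F(1646) = 4732979 + 6*(-972 - 1*1646)/(2916 - 48*1646 + 1646*√(-1 + 9*1646)) = 4732979 + 6*(-972 - 1646)/(2916 - 79008 + 1646*√(-1 + 14814)) = 4732979 + 6*(-2618)/(2916 - 79008 + 1646*√14813) = 4732979 + 6*(-2618)/(-76092 + 1646*√14813) = 4732979 - 15708/(-76092 + 1646*√14813)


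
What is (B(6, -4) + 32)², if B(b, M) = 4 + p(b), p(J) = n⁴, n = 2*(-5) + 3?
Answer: 5938969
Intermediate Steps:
n = -7 (n = -10 + 3 = -7)
p(J) = 2401 (p(J) = (-7)⁴ = 2401)
B(b, M) = 2405 (B(b, M) = 4 + 2401 = 2405)
(B(6, -4) + 32)² = (2405 + 32)² = 2437² = 5938969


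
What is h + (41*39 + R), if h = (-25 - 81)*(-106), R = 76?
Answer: 12911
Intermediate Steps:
h = 11236 (h = -106*(-106) = 11236)
h + (41*39 + R) = 11236 + (41*39 + 76) = 11236 + (1599 + 76) = 11236 + 1675 = 12911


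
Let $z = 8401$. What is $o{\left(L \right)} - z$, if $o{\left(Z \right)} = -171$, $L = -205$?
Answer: $-8572$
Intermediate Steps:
$o{\left(L \right)} - z = -171 - 8401 = -8572$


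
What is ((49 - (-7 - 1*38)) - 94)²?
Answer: 0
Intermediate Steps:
((49 - (-7 - 1*38)) - 94)² = ((49 - (-7 - 38)) - 94)² = ((49 - 1*(-45)) - 94)² = ((49 + 45) - 94)² = (94 - 94)² = 0² = 0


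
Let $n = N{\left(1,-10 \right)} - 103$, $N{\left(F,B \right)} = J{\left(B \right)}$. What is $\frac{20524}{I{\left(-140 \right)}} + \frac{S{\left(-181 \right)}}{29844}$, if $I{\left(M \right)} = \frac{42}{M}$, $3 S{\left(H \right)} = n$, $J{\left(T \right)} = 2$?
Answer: $- \frac{6125182661}{89532} \approx -68413.0$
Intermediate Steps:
$N{\left(F,B \right)} = 2$
$n = -101$ ($n = 2 - 103 = -101$)
$S{\left(H \right)} = - \frac{101}{3}$ ($S{\left(H \right)} = \frac{1}{3} \left(-101\right) = - \frac{101}{3}$)
$\frac{20524}{I{\left(-140 \right)}} + \frac{S{\left(-181 \right)}}{29844} = \frac{20524}{42 \frac{1}{-140}} - \frac{101}{3 \cdot 29844} = \frac{20524}{42 \left(- \frac{1}{140}\right)} - \frac{101}{89532} = \frac{20524}{- \frac{3}{10}} - \frac{101}{89532} = 20524 \left(- \frac{10}{3}\right) - \frac{101}{89532} = - \frac{205240}{3} - \frac{101}{89532} = - \frac{6125182661}{89532}$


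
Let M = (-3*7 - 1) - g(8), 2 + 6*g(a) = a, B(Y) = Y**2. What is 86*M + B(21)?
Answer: -1537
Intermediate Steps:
g(a) = -1/3 + a/6
M = -23 (M = (-3*7 - 1) - (-1/3 + (1/6)*8) = (-21 - 1) - (-1/3 + 4/3) = -22 - 1*1 = -22 - 1 = -23)
86*M + B(21) = 86*(-23) + 21**2 = -1978 + 441 = -1537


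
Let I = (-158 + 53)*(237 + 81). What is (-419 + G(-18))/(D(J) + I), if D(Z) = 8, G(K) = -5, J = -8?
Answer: 212/16691 ≈ 0.012701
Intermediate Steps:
I = -33390 (I = -105*318 = -33390)
(-419 + G(-18))/(D(J) + I) = (-419 - 5)/(8 - 33390) = -424/(-33382) = -424*(-1/33382) = 212/16691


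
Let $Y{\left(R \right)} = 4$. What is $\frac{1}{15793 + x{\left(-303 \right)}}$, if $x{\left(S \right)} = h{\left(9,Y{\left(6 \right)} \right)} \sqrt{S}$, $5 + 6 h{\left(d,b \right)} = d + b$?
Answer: $\frac{47379}{748258163} - \frac{4 i \sqrt{303}}{748258163} \approx 6.3319 \cdot 10^{-5} - 9.3053 \cdot 10^{-8} i$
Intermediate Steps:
$h{\left(d,b \right)} = - \frac{5}{6} + \frac{b}{6} + \frac{d}{6}$ ($h{\left(d,b \right)} = - \frac{5}{6} + \frac{d + b}{6} = - \frac{5}{6} + \frac{b + d}{6} = - \frac{5}{6} + \left(\frac{b}{6} + \frac{d}{6}\right) = - \frac{5}{6} + \frac{b}{6} + \frac{d}{6}$)
$x{\left(S \right)} = \frac{4 \sqrt{S}}{3}$ ($x{\left(S \right)} = \left(- \frac{5}{6} + \frac{1}{6} \cdot 4 + \frac{1}{6} \cdot 9\right) \sqrt{S} = \left(- \frac{5}{6} + \frac{2}{3} + \frac{3}{2}\right) \sqrt{S} = \frac{4 \sqrt{S}}{3}$)
$\frac{1}{15793 + x{\left(-303 \right)}} = \frac{1}{15793 + \frac{4 \sqrt{-303}}{3}} = \frac{1}{15793 + \frac{4 i \sqrt{303}}{3}}$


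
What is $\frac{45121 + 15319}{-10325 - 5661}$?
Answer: $- \frac{30220}{7993} \approx -3.7808$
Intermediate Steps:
$\frac{45121 + 15319}{-10325 - 5661} = \frac{60440}{-15986} = 60440 \left(- \frac{1}{15986}\right) = - \frac{30220}{7993}$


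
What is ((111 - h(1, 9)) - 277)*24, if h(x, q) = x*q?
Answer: -4200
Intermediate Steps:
h(x, q) = q*x
((111 - h(1, 9)) - 277)*24 = ((111 - 9) - 277)*24 = (102 - 277)*24 = -175*24 = -4200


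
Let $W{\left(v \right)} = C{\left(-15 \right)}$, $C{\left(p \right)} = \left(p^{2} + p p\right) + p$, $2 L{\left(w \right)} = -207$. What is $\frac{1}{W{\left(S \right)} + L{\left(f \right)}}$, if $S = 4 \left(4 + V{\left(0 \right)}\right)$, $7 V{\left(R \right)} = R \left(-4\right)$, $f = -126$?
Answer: $\frac{2}{663} \approx 0.0030166$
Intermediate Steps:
$V{\left(R \right)} = - \frac{4 R}{7}$ ($V{\left(R \right)} = \frac{R \left(-4\right)}{7} = \frac{\left(-4\right) R}{7} = - \frac{4 R}{7}$)
$L{\left(w \right)} = - \frac{207}{2}$ ($L{\left(w \right)} = \frac{1}{2} \left(-207\right) = - \frac{207}{2}$)
$S = 16$ ($S = 4 \left(4 - 0\right) = 4 \left(4 + 0\right) = 4 \cdot 4 = 16$)
$C{\left(p \right)} = p + 2 p^{2}$ ($C{\left(p \right)} = \left(p^{2} + p^{2}\right) + p = 2 p^{2} + p = p + 2 p^{2}$)
$W{\left(v \right)} = 435$ ($W{\left(v \right)} = - 15 \left(1 + 2 \left(-15\right)\right) = - 15 \left(1 - 30\right) = \left(-15\right) \left(-29\right) = 435$)
$\frac{1}{W{\left(S \right)} + L{\left(f \right)}} = \frac{1}{435 - \frac{207}{2}} = \frac{1}{\frac{663}{2}} = \frac{2}{663}$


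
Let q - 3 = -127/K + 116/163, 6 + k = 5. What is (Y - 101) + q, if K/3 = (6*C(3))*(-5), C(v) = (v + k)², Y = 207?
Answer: 6458581/58680 ≈ 110.06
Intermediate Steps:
k = -1 (k = -6 + 5 = -1)
C(v) = (-1 + v)² (C(v) = (v - 1)² = (-1 + v)²)
K = -360 (K = 3*((6*(-1 + 3)²)*(-5)) = 3*((6*2²)*(-5)) = 3*((6*4)*(-5)) = 3*(24*(-5)) = 3*(-120) = -360)
q = 238501/58680 (q = 3 + (-127/(-360) + 116/163) = 3 + (-127*(-1/360) + 116*(1/163)) = 3 + (127/360 + 116/163) = 3 + 62461/58680 = 238501/58680 ≈ 4.0644)
(Y - 101) + q = (207 - 101) + 238501/58680 = 106 + 238501/58680 = 6458581/58680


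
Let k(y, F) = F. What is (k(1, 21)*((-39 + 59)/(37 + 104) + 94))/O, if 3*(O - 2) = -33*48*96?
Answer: -46459/1191121 ≈ -0.039004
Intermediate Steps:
O = -50686 (O = 2 + (-33*48*96)/3 = 2 + (-1584*96)/3 = 2 + (⅓)*(-152064) = 2 - 50688 = -50686)
(k(1, 21)*((-39 + 59)/(37 + 104) + 94))/O = (21*((-39 + 59)/(37 + 104) + 94))/(-50686) = (21*(20/141 + 94))*(-1/50686) = (21*(13274/141))*(-1/50686) = (92918/47)*(-1/50686) = -46459/1191121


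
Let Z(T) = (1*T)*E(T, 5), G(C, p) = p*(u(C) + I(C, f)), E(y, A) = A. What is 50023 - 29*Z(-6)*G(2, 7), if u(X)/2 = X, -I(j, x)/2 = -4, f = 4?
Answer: 123103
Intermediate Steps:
I(j, x) = 8 (I(j, x) = -2*(-4) = 8)
u(X) = 2*X
G(C, p) = p*(8 + 2*C) (G(C, p) = p*(2*C + 8) = p*(8 + 2*C))
Z(T) = 5*T (Z(T) = (1*T)*5 = T*5 = 5*T)
50023 - 29*Z(-6)*G(2, 7) = 50023 - 29*(5*(-6))*2*7*(4 + 2) = 50023 - 29*(-30)*2*7*6 = 50023 - (-870)*84 = 50023 - 1*(-73080) = 50023 + 73080 = 123103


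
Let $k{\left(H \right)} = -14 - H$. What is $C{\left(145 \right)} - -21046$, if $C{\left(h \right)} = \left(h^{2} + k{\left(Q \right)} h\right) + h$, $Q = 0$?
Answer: $40186$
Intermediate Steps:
$C{\left(h \right)} = h^{2} - 13 h$ ($C{\left(h \right)} = \left(h^{2} + \left(-14 - 0\right) h\right) + h = \left(h^{2} + \left(-14 + 0\right) h\right) + h = \left(h^{2} - 14 h\right) + h = h^{2} - 13 h$)
$C{\left(145 \right)} - -21046 = 145 \left(-13 + 145\right) - -21046 = 145 \cdot 132 + 21046 = 19140 + 21046 = 40186$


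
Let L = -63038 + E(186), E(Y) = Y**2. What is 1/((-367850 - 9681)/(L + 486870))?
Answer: -458428/377531 ≈ -1.2143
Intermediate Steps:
L = -28442 (L = -63038 + 186**2 = -63038 + 34596 = -28442)
1/((-367850 - 9681)/(L + 486870)) = 1/((-367850 - 9681)/(-28442 + 486870)) = 1/(-377531/458428) = -458428/377531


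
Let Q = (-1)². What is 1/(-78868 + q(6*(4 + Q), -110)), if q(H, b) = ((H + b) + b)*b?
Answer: -1/57968 ≈ -1.7251e-5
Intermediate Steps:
Q = 1
q(H, b) = b*(H + 2*b) (q(H, b) = (H + 2*b)*b = b*(H + 2*b))
1/(-78868 + q(6*(4 + Q), -110)) = 1/(-78868 - 110*(6*(4 + 1) + 2*(-110))) = 1/(-78868 - 110*(6*5 - 220)) = 1/(-78868 - 110*(30 - 220)) = 1/(-78868 - 110*(-190)) = 1/(-78868 + 20900) = 1/(-57968) = -1/57968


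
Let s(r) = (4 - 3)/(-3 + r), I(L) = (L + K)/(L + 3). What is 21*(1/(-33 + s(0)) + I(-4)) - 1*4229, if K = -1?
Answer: -412463/100 ≈ -4124.6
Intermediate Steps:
I(L) = (-1 + L)/(3 + L) (I(L) = (L - 1)/(L + 3) = (-1 + L)/(3 + L))
s(r) = 1/(-3 + r)
21*(1/(-33 + s(0)) + I(-4)) - 1*4229 = 21*(1/(-33 + 1/(-3 + 0)) + (-1 - 4)/(3 - 4)) - 1*4229 = 21*(1/(-33 + 1/(-3)) - 5/(-1)) - 4229 = 21*(1/(-33 - 1/3) - 1*(-5)) - 4229 = 21*(1/(-100/3) + 5) - 4229 = 21*(-3/100 + 5) - 4229 = 21*(497/100) - 4229 = 10437/100 - 4229 = -412463/100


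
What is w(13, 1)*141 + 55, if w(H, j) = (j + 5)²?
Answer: 5131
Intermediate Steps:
w(H, j) = (5 + j)²
w(13, 1)*141 + 55 = (5 + 1)²*141 + 55 = 6²*141 + 55 = 36*141 + 55 = 5076 + 55 = 5131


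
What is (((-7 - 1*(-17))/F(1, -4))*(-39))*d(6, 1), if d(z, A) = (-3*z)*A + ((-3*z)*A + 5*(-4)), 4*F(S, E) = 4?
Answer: 21840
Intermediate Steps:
F(S, E) = 1 (F(S, E) = (¼)*4 = 1)
d(z, A) = -20 - 6*A*z (d(z, A) = -3*A*z + (-3*A*z - 20) = -3*A*z + (-20 - 3*A*z) = -20 - 6*A*z)
(((-7 - 1*(-17))/F(1, -4))*(-39))*d(6, 1) = (((-7 - 1*(-17))/1)*(-39))*(-20 - 6*1*6) = (((-7 + 17)*1)*(-39))*(-20 - 36) = ((10*1)*(-39))*(-56) = (10*(-39))*(-56) = -390*(-56) = 21840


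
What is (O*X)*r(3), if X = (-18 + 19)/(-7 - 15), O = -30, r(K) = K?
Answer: 45/11 ≈ 4.0909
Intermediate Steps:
X = -1/22 (X = 1/(-22) = 1*(-1/22) = -1/22 ≈ -0.045455)
(O*X)*r(3) = -30*(-1/22)*3 = (15/11)*3 = 45/11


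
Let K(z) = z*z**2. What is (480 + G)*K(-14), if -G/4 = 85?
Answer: -384160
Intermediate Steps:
G = -340 (G = -4*85 = -340)
K(z) = z**3
(480 + G)*K(-14) = (480 - 340)*(-14)**3 = 140*(-2744) = -384160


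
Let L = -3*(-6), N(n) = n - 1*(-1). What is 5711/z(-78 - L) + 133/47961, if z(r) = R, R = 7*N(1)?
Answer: 273907133/671454 ≈ 407.93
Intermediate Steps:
N(n) = 1 + n (N(n) = n + 1 = 1 + n)
R = 14 (R = 7*(1 + 1) = 7*2 = 14)
L = 18
z(r) = 14
5711/z(-78 - L) + 133/47961 = 5711/14 + 133/47961 = 273907133/671454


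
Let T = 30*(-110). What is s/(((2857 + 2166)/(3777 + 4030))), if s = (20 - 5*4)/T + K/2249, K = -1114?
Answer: -8696998/11296727 ≈ -0.76987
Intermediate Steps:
T = -3300
s = -1114/2249 (s = (20 - 5*4)/(-3300) - 1114/2249 = (20 - 20)*(-1/3300) - 1114*1/2249 = 0*(-1/3300) - 1114/2249 = 0 - 1114/2249 = -1114/2249 ≈ -0.49533)
s/(((2857 + 2166)/(3777 + 4030))) = -1114*(3777 + 4030)/(2857 + 2166)/2249 = -1114/(2249*(5023/7807)) = -1114/(2249*(5023*(1/7807))) = -1114/(2249*5023/7807) = -1114/2249*7807/5023 = -8696998/11296727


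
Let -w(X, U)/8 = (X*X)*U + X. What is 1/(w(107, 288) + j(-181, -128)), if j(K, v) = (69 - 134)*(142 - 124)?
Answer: -1/26380522 ≈ -3.7907e-8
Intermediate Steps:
j(K, v) = -1170 (j(K, v) = -65*18 = -1170)
w(X, U) = -8*X - 8*U*X² (w(X, U) = -8*((X*X)*U + X) = -8*(X²*U + X) = -8*(U*X² + X) = -8*(X + U*X²) = -8*X - 8*U*X²)
1/(w(107, 288) + j(-181, -128)) = 1/(-8*107*(1 + 288*107) - 1170) = 1/(-8*107*(1 + 30816) - 1170) = 1/(-8*107*30817 - 1170) = 1/(-26379352 - 1170) = 1/(-26380522) = -1/26380522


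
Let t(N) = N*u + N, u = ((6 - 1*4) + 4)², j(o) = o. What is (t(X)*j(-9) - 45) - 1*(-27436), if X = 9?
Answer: 24394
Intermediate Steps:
u = 36 (u = ((6 - 4) + 4)² = (2 + 4)² = 6² = 36)
t(N) = 37*N (t(N) = N*36 + N = 36*N + N = 37*N)
(t(X)*j(-9) - 45) - 1*(-27436) = ((37*9)*(-9) - 45) - 1*(-27436) = (333*(-9) - 45) + 27436 = (-2997 - 45) + 27436 = -3042 + 27436 = 24394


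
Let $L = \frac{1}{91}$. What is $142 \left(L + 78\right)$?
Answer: $\frac{1008058}{91} \approx 11078.0$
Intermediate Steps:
$L = \frac{1}{91} \approx 0.010989$
$142 \left(L + 78\right) = 142 \left(\frac{1}{91} + 78\right) = 142 \cdot \frac{7099}{91} = \frac{1008058}{91}$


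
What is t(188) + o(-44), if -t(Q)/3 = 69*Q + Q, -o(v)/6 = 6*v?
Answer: -37896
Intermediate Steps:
o(v) = -36*v
t(Q) = -210*Q (t(Q) = -3*(69*Q + Q) = -210*Q)
t(188) + o(-44) = -210*188 - 36*(-44) = -39480 + 1584 = -37896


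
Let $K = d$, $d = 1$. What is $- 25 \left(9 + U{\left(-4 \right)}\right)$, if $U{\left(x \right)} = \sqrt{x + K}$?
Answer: $-225 - 25 i \sqrt{3} \approx -225.0 - 43.301 i$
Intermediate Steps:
$K = 1$
$U{\left(x \right)} = \sqrt{1 + x}$ ($U{\left(x \right)} = \sqrt{x + 1} = \sqrt{1 + x}$)
$- 25 \left(9 + U{\left(-4 \right)}\right) = - 25 \left(9 + \sqrt{1 - 4}\right) = - 25 \left(9 + \sqrt{-3}\right) = - 25 \left(9 + i \sqrt{3}\right) = -225 - 25 i \sqrt{3}$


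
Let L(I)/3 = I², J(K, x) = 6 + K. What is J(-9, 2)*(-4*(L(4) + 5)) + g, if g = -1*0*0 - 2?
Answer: 634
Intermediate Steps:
L(I) = 3*I²
g = -2 (g = 0*0 - 2 = 0 - 2 = -2)
J(-9, 2)*(-4*(L(4) + 5)) + g = (6 - 9)*(-4*(3*4² + 5)) - 2 = -(-12)*(3*16 + 5) - 2 = -(-12)*(48 + 5) - 2 = -(-12)*53 - 2 = -3*(-212) - 2 = 636 - 2 = 634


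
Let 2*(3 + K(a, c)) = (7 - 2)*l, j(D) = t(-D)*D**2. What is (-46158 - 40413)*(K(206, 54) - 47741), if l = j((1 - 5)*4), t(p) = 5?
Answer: 3856218624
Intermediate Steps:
j(D) = 5*D**2
l = 1280 (l = 5*((1 - 5)*4)**2 = 5*(-4*4)**2 = 5*(-16)**2 = 5*256 = 1280)
K(a, c) = 3197 (K(a, c) = -3 + ((7 - 2)*1280)/2 = -3 + (5*1280)/2 = -3 + (1/2)*6400 = -3 + 3200 = 3197)
(-46158 - 40413)*(K(206, 54) - 47741) = (-46158 - 40413)*(3197 - 47741) = -86571*(-44544) = 3856218624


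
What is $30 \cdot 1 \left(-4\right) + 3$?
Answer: $-117$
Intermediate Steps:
$30 \cdot 1 \left(-4\right) + 3 = 30 \left(-4\right) + 3 = -120 + 3 = -117$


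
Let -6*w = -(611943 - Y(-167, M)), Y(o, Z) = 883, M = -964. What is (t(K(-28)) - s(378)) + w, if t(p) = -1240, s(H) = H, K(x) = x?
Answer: 300676/3 ≈ 1.0023e+5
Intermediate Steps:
w = 305530/3 (w = -(-1)*(611943 - 1*883)/6 = -(-1)*(611943 - 883)/6 = -(-1)*611060/6 = -⅙*(-611060) = 305530/3 ≈ 1.0184e+5)
(t(K(-28)) - s(378)) + w = (-1240 - 1*378) + 305530/3 = (-1240 - 378) + 305530/3 = -1618 + 305530/3 = 300676/3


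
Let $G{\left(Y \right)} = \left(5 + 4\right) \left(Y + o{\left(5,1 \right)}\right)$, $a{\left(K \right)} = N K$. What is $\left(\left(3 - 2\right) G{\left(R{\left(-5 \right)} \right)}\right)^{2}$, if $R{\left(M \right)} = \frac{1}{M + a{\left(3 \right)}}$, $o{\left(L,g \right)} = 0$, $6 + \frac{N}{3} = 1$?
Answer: $\frac{81}{2500} \approx 0.0324$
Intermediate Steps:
$N = -15$ ($N = -18 + 3 \cdot 1 = -18 + 3 = -15$)
$a{\left(K \right)} = - 15 K$
$R{\left(M \right)} = \frac{1}{-45 + M}$ ($R{\left(M \right)} = \frac{1}{M - 45} = \frac{1}{-45 + M}$)
$G{\left(Y \right)} = 9 Y$ ($G{\left(Y \right)} = \left(5 + 4\right) \left(Y + 0\right) = 9 Y$)
$\left(\left(3 - 2\right) G{\left(R{\left(-5 \right)} \right)}\right)^{2} = \left(\left(3 - 2\right) \frac{9}{-45 - 5}\right)^{2} = \left(1 \frac{9}{-50}\right)^{2} = \left(1 \cdot 9 \left(- \frac{1}{50}\right)\right)^{2} = \left(1 \left(- \frac{9}{50}\right)\right)^{2} = \left(- \frac{9}{50}\right)^{2} = \frac{81}{2500}$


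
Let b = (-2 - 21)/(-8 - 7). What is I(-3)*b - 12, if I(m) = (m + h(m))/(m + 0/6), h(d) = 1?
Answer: -494/45 ≈ -10.978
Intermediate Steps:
b = 23/15 (b = -23/(-15) = -23*(-1/15) = 23/15 ≈ 1.5333)
I(m) = (1 + m)/m (I(m) = (m + 1)/(m + 0/6) = (1 + m)/(m + 0*(⅙)) = (1 + m)/(m + 0) = (1 + m)/m)
I(-3)*b - 12 = ((1 - 3)/(-3))*(23/15) - 12 = -⅓*(-2)*(23/15) - 12 = (⅔)*(23/15) - 12 = 46/45 - 12 = -494/45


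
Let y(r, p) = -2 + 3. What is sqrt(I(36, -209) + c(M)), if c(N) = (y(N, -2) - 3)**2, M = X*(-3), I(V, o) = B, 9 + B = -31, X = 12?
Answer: 6*I ≈ 6.0*I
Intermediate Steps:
B = -40 (B = -9 - 31 = -40)
I(V, o) = -40
y(r, p) = 1
M = -36 (M = 12*(-3) = -36)
c(N) = 4 (c(N) = (1 - 3)**2 = (-2)**2 = 4)
sqrt(I(36, -209) + c(M)) = sqrt(-40 + 4) = sqrt(-36) = 6*I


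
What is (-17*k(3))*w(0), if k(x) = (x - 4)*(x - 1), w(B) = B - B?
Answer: 0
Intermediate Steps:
w(B) = 0
k(x) = (-1 + x)*(-4 + x) (k(x) = (-4 + x)*(-1 + x) = (-1 + x)*(-4 + x))
(-17*k(3))*w(0) = -17*(4 + 3² - 5*3)*0 = -17*(4 + 9 - 15)*0 = -17*(-2)*0 = 34*0 = 0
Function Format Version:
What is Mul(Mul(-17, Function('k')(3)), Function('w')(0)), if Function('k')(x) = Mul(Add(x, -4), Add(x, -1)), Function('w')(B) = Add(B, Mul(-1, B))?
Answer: 0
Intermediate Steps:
Function('w')(B) = 0
Function('k')(x) = Mul(Add(-1, x), Add(-4, x)) (Function('k')(x) = Mul(Add(-4, x), Add(-1, x)) = Mul(Add(-1, x), Add(-4, x)))
Mul(Mul(-17, Function('k')(3)), Function('w')(0)) = Mul(Mul(-17, Add(4, Pow(3, 2), Mul(-5, 3))), 0) = Mul(Mul(-17, Add(4, 9, -15)), 0) = Mul(Mul(-17, -2), 0) = Mul(34, 0) = 0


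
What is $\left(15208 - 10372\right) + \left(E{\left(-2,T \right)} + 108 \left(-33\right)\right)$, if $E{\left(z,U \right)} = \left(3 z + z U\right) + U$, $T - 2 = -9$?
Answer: $1273$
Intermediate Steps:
$T = -7$ ($T = 2 - 9 = -7$)
$E{\left(z,U \right)} = U + 3 z + U z$ ($E{\left(z,U \right)} = \left(3 z + U z\right) + U = U + 3 z + U z$)
$\left(15208 - 10372\right) + \left(E{\left(-2,T \right)} + 108 \left(-33\right)\right) = \left(15208 - 10372\right) + \left(\left(-7 + 3 \left(-2\right) - -14\right) + 108 \left(-33\right)\right) = 4836 - 3563 = 1273$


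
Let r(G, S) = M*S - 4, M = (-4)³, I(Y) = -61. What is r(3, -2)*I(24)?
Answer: -7564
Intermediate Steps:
M = -64
r(G, S) = -4 - 64*S (r(G, S) = -64*S - 4 = -4 - 64*S)
r(3, -2)*I(24) = (-4 - 64*(-2))*(-61) = (-4 + 128)*(-61) = 124*(-61) = -7564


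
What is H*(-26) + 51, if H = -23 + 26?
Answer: -27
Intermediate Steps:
H = 3
H*(-26) + 51 = 3*(-26) + 51 = -78 + 51 = -27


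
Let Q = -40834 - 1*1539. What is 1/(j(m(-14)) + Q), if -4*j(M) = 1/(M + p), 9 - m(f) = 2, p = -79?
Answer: -288/12203423 ≈ -2.3600e-5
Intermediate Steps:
m(f) = 7 (m(f) = 9 - 1*2 = 9 - 2 = 7)
Q = -42373 (Q = -40834 - 1539 = -42373)
j(M) = -1/(4*(-79 + M)) (j(M) = -1/(4*(M - 79)) = -1/(4*(-79 + M)))
1/(j(m(-14)) + Q) = 1/(-1/(-316 + 4*7) - 42373) = 1/(-1/(-316 + 28) - 42373) = 1/(-1/(-288) - 42373) = 1/(-1*(-1/288) - 42373) = 1/(1/288 - 42373) = 1/(-12203423/288) = -288/12203423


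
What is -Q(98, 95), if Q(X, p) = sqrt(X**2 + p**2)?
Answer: -sqrt(18629) ≈ -136.49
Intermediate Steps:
-Q(98, 95) = -sqrt(98**2 + 95**2) = -sqrt(9604 + 9025) = -sqrt(18629)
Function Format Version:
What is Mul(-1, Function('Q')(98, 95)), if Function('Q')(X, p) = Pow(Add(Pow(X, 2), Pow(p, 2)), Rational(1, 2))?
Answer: Mul(-1, Pow(18629, Rational(1, 2))) ≈ -136.49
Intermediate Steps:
Mul(-1, Function('Q')(98, 95)) = Mul(-1, Pow(Add(Pow(98, 2), Pow(95, 2)), Rational(1, 2))) = Mul(-1, Pow(Add(9604, 9025), Rational(1, 2))) = Mul(-1, Pow(18629, Rational(1, 2)))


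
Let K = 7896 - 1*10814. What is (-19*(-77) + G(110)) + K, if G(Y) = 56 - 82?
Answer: -1481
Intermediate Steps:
G(Y) = -26
K = -2918 (K = 7896 - 10814 = -2918)
(-19*(-77) + G(110)) + K = (-19*(-77) - 26) - 2918 = (1463 - 26) - 2918 = 1437 - 2918 = -1481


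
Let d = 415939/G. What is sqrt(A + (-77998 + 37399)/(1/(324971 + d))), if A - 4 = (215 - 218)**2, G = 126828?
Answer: I*sqrt(3875813747322367)/542 ≈ 1.1486e+5*I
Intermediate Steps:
d = 415939/126828 ≈ 3.2796
A = 13 (A = 4 + (215 - 218)**2 = 4 + (-3)**2 = 4 + 9 = 13)
sqrt(A + (-77998 + 37399)/(1/(324971 + d))) = sqrt(13 + (-77998 + 37399)/(1/(324971 + 415939/126828))) = sqrt(13 - 40599/(1/(41215837927/126828))) = sqrt(13 - 40599/126828/41215837927) = sqrt(13 - 40599*41215837927/126828) = sqrt(13 - 14301895760669/1084) = sqrt(-14301895746577/1084) = I*sqrt(3875813747322367)/542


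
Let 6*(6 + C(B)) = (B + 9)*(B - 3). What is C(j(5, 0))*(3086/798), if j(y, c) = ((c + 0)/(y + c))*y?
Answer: -1543/38 ≈ -40.605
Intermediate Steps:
j(y, c) = c*y/(c + y) (j(y, c) = (c/(c + y))*y = c*y/(c + y))
C(B) = -6 + (-3 + B)*(9 + B)/6 (C(B) = -6 + ((B + 9)*(B - 3))/6 = -6 + ((9 + B)*(-3 + B))/6 = -6 + ((-3 + B)*(9 + B))/6 = -6 + (-3 + B)*(9 + B)/6)
C(j(5, 0))*(3086/798) = (-21/2 + 0*5/(0 + 5) + (0*5/(0 + 5))**2/6)*(3086/798) = (-21/2 + 0*5/5 + (0*5/5)**2/6)*(3086*(1/798)) = (-21/2 + 0*5*(1/5) + (0*5*(1/5))**2/6)*(1543/399) = (-21/2 + 0 + (1/6)*0**2)*(1543/399) = (-21/2 + 0 + (1/6)*0)*(1543/399) = (-21/2 + 0 + 0)*(1543/399) = -21/2*1543/399 = -1543/38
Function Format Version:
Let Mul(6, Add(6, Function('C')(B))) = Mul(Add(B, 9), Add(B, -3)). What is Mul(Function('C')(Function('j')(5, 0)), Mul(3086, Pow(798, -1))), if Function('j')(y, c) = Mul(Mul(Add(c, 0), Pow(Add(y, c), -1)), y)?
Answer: Rational(-1543, 38) ≈ -40.605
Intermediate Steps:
Function('j')(y, c) = Mul(c, y, Pow(Add(c, y), -1)) (Function('j')(y, c) = Mul(Mul(c, Pow(Add(c, y), -1)), y) = Mul(c, y, Pow(Add(c, y), -1)))
Function('C')(B) = Add(-6, Mul(Rational(1, 6), Add(-3, B), Add(9, B))) (Function('C')(B) = Add(-6, Mul(Rational(1, 6), Mul(Add(B, 9), Add(B, -3)))) = Add(-6, Mul(Rational(1, 6), Mul(Add(9, B), Add(-3, B)))) = Add(-6, Mul(Rational(1, 6), Mul(Add(-3, B), Add(9, B)))) = Add(-6, Mul(Rational(1, 6), Add(-3, B), Add(9, B))))
Mul(Function('C')(Function('j')(5, 0)), Mul(3086, Pow(798, -1))) = Mul(Add(Rational(-21, 2), Mul(0, 5, Pow(Add(0, 5), -1)), Mul(Rational(1, 6), Pow(Mul(0, 5, Pow(Add(0, 5), -1)), 2))), Mul(3086, Pow(798, -1))) = Mul(Add(Rational(-21, 2), Mul(0, 5, Pow(5, -1)), Mul(Rational(1, 6), Pow(Mul(0, 5, Pow(5, -1)), 2))), Mul(3086, Rational(1, 798))) = Mul(Add(Rational(-21, 2), Mul(0, 5, Rational(1, 5)), Mul(Rational(1, 6), Pow(Mul(0, 5, Rational(1, 5)), 2))), Rational(1543, 399)) = Mul(Add(Rational(-21, 2), 0, Mul(Rational(1, 6), Pow(0, 2))), Rational(1543, 399)) = Mul(Add(Rational(-21, 2), 0, Mul(Rational(1, 6), 0)), Rational(1543, 399)) = Mul(Add(Rational(-21, 2), 0, 0), Rational(1543, 399)) = Mul(Rational(-21, 2), Rational(1543, 399)) = Rational(-1543, 38)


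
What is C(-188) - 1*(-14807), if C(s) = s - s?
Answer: 14807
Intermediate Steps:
C(s) = 0
C(-188) - 1*(-14807) = 0 - 1*(-14807) = 0 + 14807 = 14807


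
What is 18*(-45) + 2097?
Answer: 1287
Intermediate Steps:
18*(-45) + 2097 = -810 + 2097 = 1287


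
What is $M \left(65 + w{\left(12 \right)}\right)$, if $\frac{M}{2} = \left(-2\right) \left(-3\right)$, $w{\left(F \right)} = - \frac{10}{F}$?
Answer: $770$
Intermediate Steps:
$M = 12$ ($M = 2 \left(\left(-2\right) \left(-3\right)\right) = 2 \cdot 6 = 12$)
$M \left(65 + w{\left(12 \right)}\right) = 12 \left(65 - \frac{10}{12}\right) = 12 \left(65 - \frac{5}{6}\right) = 12 \cdot \frac{385}{6} = 770$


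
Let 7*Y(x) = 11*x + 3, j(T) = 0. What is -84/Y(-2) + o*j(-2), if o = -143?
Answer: 588/19 ≈ 30.947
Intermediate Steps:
Y(x) = 3/7 + 11*x/7 (Y(x) = (11*x + 3)/7 = (3 + 11*x)/7 = 3/7 + 11*x/7)
-84/Y(-2) + o*j(-2) = -84/(3/7 + (11/7)*(-2)) - 143*0 = -84/(3/7 - 22/7) + 0 = -84/(-19/7) + 0 = -84*(-7/19) + 0 = 588/19 + 0 = 588/19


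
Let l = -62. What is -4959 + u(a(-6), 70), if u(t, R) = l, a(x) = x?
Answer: -5021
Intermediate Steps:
u(t, R) = -62
-4959 + u(a(-6), 70) = -4959 - 62 = -5021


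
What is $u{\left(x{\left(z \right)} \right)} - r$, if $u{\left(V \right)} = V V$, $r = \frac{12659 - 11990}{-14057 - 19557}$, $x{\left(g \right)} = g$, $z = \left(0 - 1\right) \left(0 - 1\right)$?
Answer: $\frac{34283}{33614} \approx 1.0199$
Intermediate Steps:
$z = 1$ ($z = \left(-1\right) \left(-1\right) = 1$)
$r = - \frac{669}{33614}$ ($r = \frac{669}{-33614} = 669 \left(- \frac{1}{33614}\right) = - \frac{669}{33614} \approx -0.019902$)
$u{\left(V \right)} = V^{2}$
$u{\left(x{\left(z \right)} \right)} - r = 1^{2} - - \frac{669}{33614} = 1 + \frac{669}{33614} = \frac{34283}{33614}$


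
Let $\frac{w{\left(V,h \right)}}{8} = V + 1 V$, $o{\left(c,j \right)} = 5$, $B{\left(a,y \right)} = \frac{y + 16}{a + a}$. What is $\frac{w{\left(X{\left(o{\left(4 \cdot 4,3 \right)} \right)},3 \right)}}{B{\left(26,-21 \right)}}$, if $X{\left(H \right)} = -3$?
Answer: $\frac{2496}{5} \approx 499.2$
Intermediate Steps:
$B{\left(a,y \right)} = \frac{16 + y}{2 a}$
$w{\left(V,h \right)} = 16 V$ ($w{\left(V,h \right)} = 8 \left(V + 1 V\right) = 8 \left(V + V\right) = 8 \cdot 2 V = 16 V$)
$\frac{w{\left(X{\left(o{\left(4 \cdot 4,3 \right)} \right)},3 \right)}}{B{\left(26,-21 \right)}} = \frac{16 \left(-3\right)}{\frac{1}{2} \cdot \frac{1}{26} \left(16 - 21\right)} = - \frac{48}{\frac{1}{2} \cdot \frac{1}{26} \left(-5\right)} = - \frac{48}{- \frac{5}{52}} = \left(-48\right) \left(- \frac{52}{5}\right) = \frac{2496}{5}$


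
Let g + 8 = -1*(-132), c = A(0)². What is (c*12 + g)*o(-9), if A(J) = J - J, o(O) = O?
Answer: -1116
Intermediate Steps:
A(J) = 0
c = 0 (c = 0² = 0)
g = 124 (g = -8 - 1*(-132) = -8 + 132 = 124)
(c*12 + g)*o(-9) = (0*12 + 124)*(-9) = (0 + 124)*(-9) = 124*(-9) = -1116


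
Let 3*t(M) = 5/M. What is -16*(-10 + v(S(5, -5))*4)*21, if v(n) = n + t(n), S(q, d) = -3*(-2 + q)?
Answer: 141344/9 ≈ 15705.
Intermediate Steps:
S(q, d) = 6 - 3*q
t(M) = 5/(3*M) (t(M) = (5/M)/3 = 5/(3*M))
v(n) = n + 5/(3*n)
-16*(-10 + v(S(5, -5))*4)*21 = -16*(-10 + ((6 - 3*5) + 5/(3*(6 - 3*5)))*4)*21 = -16*(-10 + ((6 - 15) + 5/(3*(6 - 15)))*4)*21 = -16*(-10 + (-9 + (5/3)/(-9))*4)*21 = -16*(-10 + (-9 + (5/3)*(-⅑))*4)*21 = -16*(-10 + (-9 - 5/27)*4)*21 = -16*(-10 - 248/27*4)*21 = -16*(-10 - 992/27)*21 = -16*(-1262/27)*21 = (20192/27)*21 = 141344/9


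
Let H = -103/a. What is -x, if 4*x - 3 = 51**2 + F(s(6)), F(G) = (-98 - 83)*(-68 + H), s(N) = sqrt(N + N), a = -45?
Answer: -652397/180 ≈ -3624.4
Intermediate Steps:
H = 103/45 (H = -103/(-45) = -103*(-1/45) = 103/45 ≈ 2.2889)
s(N) = sqrt(2)*sqrt(N) (s(N) = sqrt(2*N) = sqrt(2)*sqrt(N))
F(G) = 535217/45 (F(G) = (-98 - 83)*(-68 + 103/45) = -181*(-2957/45) = 535217/45)
x = 652397/180 (x = 3/4 + (51**2 + 535217/45)/4 = 3/4 + (2601 + 535217/45)/4 = 3/4 + (1/4)*(652262/45) = 3/4 + 326131/90 = 652397/180 ≈ 3624.4)
-x = -1*652397/180 = -652397/180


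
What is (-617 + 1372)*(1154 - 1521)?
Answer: -277085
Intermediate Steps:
(-617 + 1372)*(1154 - 1521) = 755*(-367) = -277085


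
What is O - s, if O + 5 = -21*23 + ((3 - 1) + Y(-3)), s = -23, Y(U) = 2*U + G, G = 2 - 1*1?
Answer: -468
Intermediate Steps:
G = 1 (G = 2 - 1 = 1)
Y(U) = 1 + 2*U (Y(U) = 2*U + 1 = 1 + 2*U)
O = -491 (O = -5 + (-21*23 + ((3 - 1) + (1 + 2*(-3)))) = -5 + (-483 + (2 + (1 - 6))) = -5 + (-483 + (2 - 5)) = -5 + (-483 - 3) = -5 - 486 = -491)
O - s = -491 - 1*(-23) = -491 + 23 = -468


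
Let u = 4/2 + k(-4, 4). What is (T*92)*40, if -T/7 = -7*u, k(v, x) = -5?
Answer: -540960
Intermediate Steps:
u = -3 (u = 4/2 - 5 = 4*(½) - 5 = 2 - 5 = -3)
T = -147 (T = -(-49)*(-3) = -7*21 = -147)
(T*92)*40 = -147*92*40 = -13524*40 = -540960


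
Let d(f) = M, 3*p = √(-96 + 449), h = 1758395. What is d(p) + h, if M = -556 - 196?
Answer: 1757643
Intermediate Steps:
p = √353/3 (p = √(-96 + 449)/3 = √353/3 ≈ 6.2628)
M = -752
d(f) = -752
d(p) + h = -752 + 1758395 = 1757643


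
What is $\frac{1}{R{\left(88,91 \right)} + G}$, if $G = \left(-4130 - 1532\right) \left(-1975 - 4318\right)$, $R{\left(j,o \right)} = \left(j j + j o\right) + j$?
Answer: $\frac{1}{35646806} \approx 2.8053 \cdot 10^{-8}$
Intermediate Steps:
$R{\left(j,o \right)} = j + j^{2} + j o$ ($R{\left(j,o \right)} = \left(j^{2} + j o\right) + j = j + j^{2} + j o$)
$G = 35630966$ ($G = \left(-5662\right) \left(-6293\right) = 35630966$)
$\frac{1}{R{\left(88,91 \right)} + G} = \frac{1}{88 \left(1 + 88 + 91\right) + 35630966} = \frac{1}{88 \cdot 180 + 35630966} = \frac{1}{15840 + 35630966} = \frac{1}{35646806}$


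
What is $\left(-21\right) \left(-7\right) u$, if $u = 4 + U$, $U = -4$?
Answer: $0$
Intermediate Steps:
$u = 0$ ($u = 4 - 4 = 0$)
$\left(-21\right) \left(-7\right) u = \left(-21\right) \left(-7\right) 0 = 147 \cdot 0 = 0$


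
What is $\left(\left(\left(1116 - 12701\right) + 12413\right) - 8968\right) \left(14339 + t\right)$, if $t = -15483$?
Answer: $9312160$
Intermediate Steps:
$\left(\left(\left(1116 - 12701\right) + 12413\right) - 8968\right) \left(14339 + t\right) = \left(\left(\left(1116 - 12701\right) + 12413\right) - 8968\right) \left(14339 - 15483\right) = \left(\left(-11585 + 12413\right) - 8968\right) \left(-1144\right) = \left(828 - 8968\right) \left(-1144\right) = \left(-8140\right) \left(-1144\right) = 9312160$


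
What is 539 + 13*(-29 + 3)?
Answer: 201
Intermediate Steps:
539 + 13*(-29 + 3) = 539 + 13*(-26) = 539 - 338 = 201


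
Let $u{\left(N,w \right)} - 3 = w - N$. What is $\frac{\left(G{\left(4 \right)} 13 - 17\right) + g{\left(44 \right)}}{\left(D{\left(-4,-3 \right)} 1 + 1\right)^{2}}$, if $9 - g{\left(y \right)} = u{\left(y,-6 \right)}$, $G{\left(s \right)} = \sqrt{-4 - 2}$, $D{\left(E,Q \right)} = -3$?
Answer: $\frac{39}{4} + \frac{13 i \sqrt{6}}{4} \approx 9.75 + 7.9608 i$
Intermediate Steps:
$u{\left(N,w \right)} = 3 + w - N$ ($u{\left(N,w \right)} = 3 - \left(N - w\right) = 3 + w - N$)
$G{\left(s \right)} = i \sqrt{6}$ ($G{\left(s \right)} = \sqrt{-6} = i \sqrt{6}$)
$g{\left(y \right)} = 12 + y$ ($g{\left(y \right)} = 9 - \left(3 - 6 - y\right) = 9 - \left(-3 - y\right) = 9 + \left(3 + y\right) = 12 + y$)
$\frac{\left(G{\left(4 \right)} 13 - 17\right) + g{\left(44 \right)}}{\left(D{\left(-4,-3 \right)} 1 + 1\right)^{2}} = \frac{\left(i \sqrt{6} \cdot 13 - 17\right) + \left(12 + 44\right)}{\left(\left(-3\right) 1 + 1\right)^{2}} = \frac{\left(13 i \sqrt{6} - 17\right) + 56}{\left(-3 + 1\right)^{2}} = \frac{\left(-17 + 13 i \sqrt{6}\right) + 56}{\left(-2\right)^{2}} = \frac{39 + 13 i \sqrt{6}}{4} = \left(39 + 13 i \sqrt{6}\right) \frac{1}{4} = \frac{39}{4} + \frac{13 i \sqrt{6}}{4}$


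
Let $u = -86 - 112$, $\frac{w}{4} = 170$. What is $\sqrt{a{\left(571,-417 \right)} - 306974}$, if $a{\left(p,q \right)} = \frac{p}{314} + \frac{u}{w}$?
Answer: $\frac{i \sqrt{218673713463585}}{26690} \approx 554.05 i$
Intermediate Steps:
$w = 680$ ($w = 4 \cdot 170 = 680$)
$u = -198$
$a{\left(p,q \right)} = - \frac{99}{340} + \frac{p}{314}$ ($a{\left(p,q \right)} = \frac{p}{314} - \frac{198}{680} = p \frac{1}{314} - \frac{99}{340} = \frac{p}{314} - \frac{99}{340} = - \frac{99}{340} + \frac{p}{314}$)
$\sqrt{a{\left(571,-417 \right)} - 306974} = \sqrt{\left(- \frac{99}{340} + \frac{1}{314} \cdot 571\right) - 306974} = \sqrt{\left(- \frac{99}{340} + \frac{571}{314}\right) - 306974} = \sqrt{\frac{81527}{53380} - 306974} = \sqrt{- \frac{16386190593}{53380}} = \frac{i \sqrt{218673713463585}}{26690}$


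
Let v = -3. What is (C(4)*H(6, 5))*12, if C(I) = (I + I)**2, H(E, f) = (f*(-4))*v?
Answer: 46080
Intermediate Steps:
H(E, f) = 12*f (H(E, f) = (f*(-4))*(-3) = -4*f*(-3) = 12*f)
C(I) = 4*I**2 (C(I) = (2*I)**2 = 4*I**2)
(C(4)*H(6, 5))*12 = ((4*4**2)*(12*5))*12 = ((4*16)*60)*12 = (64*60)*12 = 3840*12 = 46080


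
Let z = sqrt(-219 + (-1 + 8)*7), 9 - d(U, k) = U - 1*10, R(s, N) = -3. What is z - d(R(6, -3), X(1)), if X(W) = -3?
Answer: -22 + I*sqrt(170) ≈ -22.0 + 13.038*I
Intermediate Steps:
d(U, k) = 19 - U (d(U, k) = 9 - (U - 1*10) = 9 - (U - 10) = 9 - (-10 + U) = 9 + (10 - U) = 19 - U)
z = I*sqrt(170) (z = sqrt(-219 + 7*7) = sqrt(-219 + 49) = sqrt(-170) = I*sqrt(170) ≈ 13.038*I)
z - d(R(6, -3), X(1)) = I*sqrt(170) - (19 - 1*(-3)) = I*sqrt(170) - (19 + 3) = I*sqrt(170) - 1*22 = I*sqrt(170) - 22 = -22 + I*sqrt(170)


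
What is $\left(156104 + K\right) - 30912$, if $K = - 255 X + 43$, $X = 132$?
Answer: $91575$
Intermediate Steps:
$K = -33617$ ($K = \left(-255\right) 132 + 43 = -33660 + 43 = -33617$)
$\left(156104 + K\right) - 30912 = \left(156104 - 33617\right) - 30912 = 122487 - 30912 = 91575$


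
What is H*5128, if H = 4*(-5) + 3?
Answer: -87176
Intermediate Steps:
H = -17 (H = -20 + 3 = -17)
H*5128 = -17*5128 = -87176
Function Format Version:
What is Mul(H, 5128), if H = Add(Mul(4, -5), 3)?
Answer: -87176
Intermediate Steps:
H = -17 (H = Add(-20, 3) = -17)
Mul(H, 5128) = Mul(-17, 5128) = -87176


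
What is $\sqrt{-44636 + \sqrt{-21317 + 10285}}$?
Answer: $\sqrt{-44636 + 2 i \sqrt{2758}} \approx 0.249 + 211.27 i$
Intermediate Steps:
$\sqrt{-44636 + \sqrt{-21317 + 10285}} = \sqrt{-44636 + \sqrt{-11032}} = \sqrt{-44636 + 2 i \sqrt{2758}}$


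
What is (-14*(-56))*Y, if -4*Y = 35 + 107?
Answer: -27832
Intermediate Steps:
Y = -71/2 (Y = -(35 + 107)/4 = -¼*142 = -71/2 ≈ -35.500)
(-14*(-56))*Y = -14*(-56)*(-71/2) = 784*(-71/2) = -27832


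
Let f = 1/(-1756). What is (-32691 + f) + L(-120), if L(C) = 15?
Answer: -57379057/1756 ≈ -32676.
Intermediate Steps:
f = -1/1756 ≈ -0.00056948
(-32691 + f) + L(-120) = (-32691 - 1/1756) + 15 = -57405397/1756 + 15 = -57379057/1756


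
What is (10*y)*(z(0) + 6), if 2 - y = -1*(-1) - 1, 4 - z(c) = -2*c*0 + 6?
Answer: 80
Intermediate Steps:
z(c) = -2 (z(c) = 4 - (-2*c*0 + 6) = 4 - (0 + 6) = 4 - 1*6 = 4 - 6 = -2)
y = 2 (y = 2 - (-1*(-1) - 1) = 2 - (1 - 1) = 2 - 1*0 = 2 + 0 = 2)
(10*y)*(z(0) + 6) = (10*2)*(-2 + 6) = 20*4 = 80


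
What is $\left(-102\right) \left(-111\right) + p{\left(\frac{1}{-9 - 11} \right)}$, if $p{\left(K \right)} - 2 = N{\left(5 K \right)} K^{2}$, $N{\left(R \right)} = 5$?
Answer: $\frac{905921}{80} \approx 11324.0$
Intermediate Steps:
$p{\left(K \right)} = 2 + 5 K^{2}$
$\left(-102\right) \left(-111\right) + p{\left(\frac{1}{-9 - 11} \right)} = \left(-102\right) \left(-111\right) + \left(2 + 5 \left(\frac{1}{-9 - 11}\right)^{2}\right) = 11322 + \left(2 + 5 \left(\frac{1}{-20}\right)^{2}\right) = 11322 + \left(2 + 5 \left(- \frac{1}{20}\right)^{2}\right) = 11322 + \left(2 + 5 \cdot \frac{1}{400}\right) = 11322 + \left(2 + \frac{1}{80}\right) = 11322 + \frac{161}{80} = \frac{905921}{80}$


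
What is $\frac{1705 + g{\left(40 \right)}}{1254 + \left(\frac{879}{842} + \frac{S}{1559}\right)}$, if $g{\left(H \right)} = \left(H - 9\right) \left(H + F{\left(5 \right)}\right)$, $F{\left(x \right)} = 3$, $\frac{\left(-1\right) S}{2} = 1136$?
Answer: $\frac{3987915764}{1645555549} \approx 2.4234$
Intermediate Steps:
$S = -2272$ ($S = \left(-2\right) 1136 = -2272$)
$g{\left(H \right)} = \left(-9 + H\right) \left(3 + H\right)$ ($g{\left(H \right)} = \left(H - 9\right) \left(H + 3\right) = \left(-9 + H\right) \left(3 + H\right)$)
$\frac{1705 + g{\left(40 \right)}}{1254 + \left(\frac{879}{842} + \frac{S}{1559}\right)} = \frac{1705 - \left(267 - 1600\right)}{1254 + \left(\frac{879}{842} - \frac{2272}{1559}\right)} = \frac{1705 - -1333}{1254 + \left(879 \cdot \frac{1}{842} - \frac{2272}{1559}\right)} = \frac{1705 + 1333}{1254 + \left(\frac{879}{842} - \frac{2272}{1559}\right)} = \frac{3038}{1254 - \frac{542663}{1312678}} = \frac{3038}{\frac{1645555549}{1312678}} = 3038 \cdot \frac{1312678}{1645555549} = \frac{3987915764}{1645555549}$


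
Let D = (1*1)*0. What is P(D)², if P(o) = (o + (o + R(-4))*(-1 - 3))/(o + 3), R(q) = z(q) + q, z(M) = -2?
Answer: 64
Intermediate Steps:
D = 0 (D = 1*0 = 0)
R(q) = -2 + q
P(o) = (24 - 3*o)/(3 + o) (P(o) = (o + (o + (-2 - 4))*(-1 - 3))/(o + 3) = (o + (o - 6)*(-4))/(3 + o) = (o + (-6 + o)*(-4))/(3 + o) = (o + (24 - 4*o))/(3 + o) = (24 - 3*o)/(3 + o))
P(D)² = (3*(8 - 1*0)/(3 + 0))² = (3*(8 + 0)/3)² = (3*(⅓)*8)² = 8² = 64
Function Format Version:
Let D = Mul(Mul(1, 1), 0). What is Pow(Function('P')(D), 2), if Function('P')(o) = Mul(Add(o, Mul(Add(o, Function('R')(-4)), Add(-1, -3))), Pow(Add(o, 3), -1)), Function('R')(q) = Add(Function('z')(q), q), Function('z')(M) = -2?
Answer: 64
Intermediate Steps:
D = 0 (D = Mul(1, 0) = 0)
Function('R')(q) = Add(-2, q)
Function('P')(o) = Mul(Pow(Add(3, o), -1), Add(24, Mul(-3, o))) (Function('P')(o) = Mul(Add(o, Mul(Add(o, Add(-2, -4)), Add(-1, -3))), Pow(Add(o, 3), -1)) = Mul(Add(o, Mul(Add(o, -6), -4)), Pow(Add(3, o), -1)) = Mul(Add(o, Mul(Add(-6, o), -4)), Pow(Add(3, o), -1)) = Mul(Add(o, Add(24, Mul(-4, o))), Pow(Add(3, o), -1)) = Mul(Add(24, Mul(-3, o)), Pow(Add(3, o), -1)) = Mul(Pow(Add(3, o), -1), Add(24, Mul(-3, o))))
Pow(Function('P')(D), 2) = Pow(Mul(3, Pow(Add(3, 0), -1), Add(8, Mul(-1, 0))), 2) = Pow(Mul(3, Pow(3, -1), Add(8, 0)), 2) = Pow(Mul(3, Rational(1, 3), 8), 2) = Pow(8, 2) = 64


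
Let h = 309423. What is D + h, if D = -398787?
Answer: -89364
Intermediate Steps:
D + h = -398787 + 309423 = -89364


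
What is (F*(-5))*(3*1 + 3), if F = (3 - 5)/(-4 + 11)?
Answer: 60/7 ≈ 8.5714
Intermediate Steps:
F = -2/7 ≈ -0.28571
(F*(-5))*(3*1 + 3) = (-2/7*(-5))*(3*1 + 3) = 10*(3 + 3)/7 = (10/7)*6 = 60/7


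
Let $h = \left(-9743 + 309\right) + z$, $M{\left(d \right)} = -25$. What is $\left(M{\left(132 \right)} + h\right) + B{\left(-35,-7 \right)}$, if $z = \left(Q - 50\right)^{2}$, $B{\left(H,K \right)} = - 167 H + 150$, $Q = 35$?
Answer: $-3239$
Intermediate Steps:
$B{\left(H,K \right)} = 150 - 167 H$
$z = 225$ ($z = \left(35 - 50\right)^{2} = \left(-15\right)^{2} = 225$)
$h = -9209$ ($h = \left(-9743 + 309\right) + 225 = -9434 + 225 = -9209$)
$\left(M{\left(132 \right)} + h\right) + B{\left(-35,-7 \right)} = \left(-25 - 9209\right) + \left(150 - -5845\right) = -9234 + \left(150 + 5845\right) = -9234 + 5995 = -3239$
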